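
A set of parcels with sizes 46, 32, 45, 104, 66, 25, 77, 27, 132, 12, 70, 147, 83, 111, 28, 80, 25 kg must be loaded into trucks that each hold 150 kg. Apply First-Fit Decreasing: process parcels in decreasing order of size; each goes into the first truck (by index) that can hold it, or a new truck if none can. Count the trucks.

Sorted descending: 147, 132, 111, 104, 83, 80, 77, 70, 66, 46, 45, 32, 28, 27, 25, 25, 12.
Put 147 kg in truck 1; 3 kg remain.
Put 132 kg in truck 2; 18 kg remain.
Put 111 kg in truck 3; 39 kg remain.
Put 104 kg in truck 4; 46 kg remain.
Put 83 kg in truck 5; 67 kg remain.
Put 80 kg in truck 6; 70 kg remain.
Put 77 kg in truck 7; 73 kg remain.
Put 70 kg in truck 6; 0 kg remain.
Put 66 kg in truck 5; 1 kg remain.
Put 46 kg in truck 4; 0 kg remain.
Put 45 kg in truck 7; 28 kg remain.
Put 32 kg in truck 3; 7 kg remain.
Put 28 kg in truck 7; 0 kg remain.
Put 27 kg in truck 8; 123 kg remain.
Put 25 kg in truck 8; 98 kg remain.
Put 25 kg in truck 8; 73 kg remain.
Put 12 kg in truck 2; 6 kg remain.
Final trucks: [147] [132,12] [111,32] [104,46] [83,66] [80,70] [77,45,28] [27,25,25].

8 trucks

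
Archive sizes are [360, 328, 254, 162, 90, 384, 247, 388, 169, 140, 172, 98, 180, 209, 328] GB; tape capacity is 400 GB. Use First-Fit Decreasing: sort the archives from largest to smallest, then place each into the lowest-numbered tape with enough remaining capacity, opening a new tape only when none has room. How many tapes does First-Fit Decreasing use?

10

Sorted descending: 388, 384, 360, 328, 328, 254, 247, 209, 180, 172, 169, 162, 140, 98, 90.
Put 388 GB in tape 1; 12 GB remain.
Put 384 GB in tape 2; 16 GB remain.
Put 360 GB in tape 3; 40 GB remain.
Put 328 GB in tape 4; 72 GB remain.
Put 328 GB in tape 5; 72 GB remain.
Put 254 GB in tape 6; 146 GB remain.
Put 247 GB in tape 7; 153 GB remain.
Put 209 GB in tape 8; 191 GB remain.
Put 180 GB in tape 8; 11 GB remain.
Put 172 GB in tape 9; 228 GB remain.
Put 169 GB in tape 9; 59 GB remain.
Put 162 GB in tape 10; 238 GB remain.
Put 140 GB in tape 6; 6 GB remain.
Put 98 GB in tape 7; 55 GB remain.
Put 90 GB in tape 10; 148 GB remain.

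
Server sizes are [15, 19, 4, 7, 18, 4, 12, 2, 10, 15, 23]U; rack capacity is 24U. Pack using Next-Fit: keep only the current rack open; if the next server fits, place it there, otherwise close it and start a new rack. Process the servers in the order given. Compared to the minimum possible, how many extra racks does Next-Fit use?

Next-Fit: [15] [19,4] [7] [18,4] [12,2,10] [15] [23] → 7 racks.
Total size 129U; any packing needs at least ⌈129/24⌉ = 6 racks.
An optimal packing achieves that bound: [23] [19,4] [18,4,2] [15,7] [15] [12,10] → 6 racks.
Excess: 7 − 6 = 1.

1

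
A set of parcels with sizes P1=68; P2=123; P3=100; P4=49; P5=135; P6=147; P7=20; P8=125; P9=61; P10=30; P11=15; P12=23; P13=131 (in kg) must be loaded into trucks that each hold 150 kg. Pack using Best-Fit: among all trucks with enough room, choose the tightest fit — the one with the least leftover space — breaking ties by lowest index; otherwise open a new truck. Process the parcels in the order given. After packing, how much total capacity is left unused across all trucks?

173

truck 1: place P1 (68 kg), 82 kg left
truck 2: place P2 (123 kg), 27 kg left
truck 3: place P3 (100 kg), 50 kg left
truck 3: place P4 (49 kg), 1 kg left
truck 4: place P5 (135 kg), 15 kg left
truck 5: place P6 (147 kg), 3 kg left
truck 2: place P7 (20 kg), 7 kg left
truck 6: place P8 (125 kg), 25 kg left
truck 1: place P9 (61 kg), 21 kg left
truck 7: place P10 (30 kg), 120 kg left
truck 4: place P11 (15 kg), 0 kg left
truck 6: place P12 (23 kg), 2 kg left
truck 8: place P13 (131 kg), 19 kg left
8 trucks × 150 kg = 1200 kg; used 1027 kg; unused 173 kg.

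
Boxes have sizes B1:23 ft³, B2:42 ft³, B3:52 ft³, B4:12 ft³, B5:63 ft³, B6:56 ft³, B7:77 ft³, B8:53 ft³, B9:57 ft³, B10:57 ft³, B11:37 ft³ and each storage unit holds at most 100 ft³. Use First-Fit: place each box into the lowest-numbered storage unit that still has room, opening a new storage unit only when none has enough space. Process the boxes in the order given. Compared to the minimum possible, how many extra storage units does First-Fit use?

1

First-Fit: [23,42,12] [52,37] [63] [56] [77] [53] [57] [57] → 8 storage units.
7 boxes exceed 50 ft³ (half the capacity), and no two of those can share a storage unit, so at least 7 storage units are needed.
An optimal packing achieves that bound: [77,23] [63,37] [57,42] [57,12] [56] [53] [52] → 7 storage units.
Excess: 8 − 7 = 1.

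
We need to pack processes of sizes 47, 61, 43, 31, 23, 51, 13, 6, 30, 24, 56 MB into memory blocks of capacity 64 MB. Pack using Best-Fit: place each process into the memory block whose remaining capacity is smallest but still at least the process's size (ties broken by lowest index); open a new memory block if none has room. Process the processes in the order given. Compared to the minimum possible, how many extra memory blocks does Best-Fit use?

0

Best-Fit: [47] [61] [43] [31,23,6] [51,13] [30,24] [56] → 7 memory blocks.
Total size 385 MB; any packing needs at least ⌈385/64⌉ = 7 memory blocks.
So 7 is already optimal.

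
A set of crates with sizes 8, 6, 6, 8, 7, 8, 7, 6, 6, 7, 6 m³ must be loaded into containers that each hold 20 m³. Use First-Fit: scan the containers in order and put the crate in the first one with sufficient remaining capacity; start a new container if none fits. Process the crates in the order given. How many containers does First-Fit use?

5

Put 8 m³ in container 1; 12 m³ remain.
Put 6 m³ in container 1; 6 m³ remain.
Put 6 m³ in container 1; 0 m³ remain.
Put 8 m³ in container 2; 12 m³ remain.
Put 7 m³ in container 2; 5 m³ remain.
Put 8 m³ in container 3; 12 m³ remain.
Put 7 m³ in container 3; 5 m³ remain.
Put 6 m³ in container 4; 14 m³ remain.
Put 6 m³ in container 4; 8 m³ remain.
Put 7 m³ in container 4; 1 m³ remain.
Put 6 m³ in container 5; 14 m³ remain.
Final containers: [8,6,6] [8,7] [8,7] [6,6,7] [6].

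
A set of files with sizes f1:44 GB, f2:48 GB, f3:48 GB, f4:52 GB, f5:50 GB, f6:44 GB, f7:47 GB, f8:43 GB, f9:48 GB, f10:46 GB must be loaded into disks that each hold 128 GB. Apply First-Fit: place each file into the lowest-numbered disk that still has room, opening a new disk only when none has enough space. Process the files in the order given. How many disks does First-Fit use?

5

Put f1 (44 GB) in disk 1; 84 GB remain.
Put f2 (48 GB) in disk 1; 36 GB remain.
Put f3 (48 GB) in disk 2; 80 GB remain.
Put f4 (52 GB) in disk 2; 28 GB remain.
Put f5 (50 GB) in disk 3; 78 GB remain.
Put f6 (44 GB) in disk 3; 34 GB remain.
Put f7 (47 GB) in disk 4; 81 GB remain.
Put f8 (43 GB) in disk 4; 38 GB remain.
Put f9 (48 GB) in disk 5; 80 GB remain.
Put f10 (46 GB) in disk 5; 34 GB remain.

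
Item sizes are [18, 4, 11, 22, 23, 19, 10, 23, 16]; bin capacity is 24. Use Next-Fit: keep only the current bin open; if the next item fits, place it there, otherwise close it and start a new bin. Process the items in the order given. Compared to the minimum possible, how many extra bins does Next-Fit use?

Next-Fit: [18,4] [11] [22] [23] [19] [10] [23] [16] → 8 bins.
Total size 146; any packing needs at least ⌈146/24⌉ = 7 bins.
An optimal packing achieves that bound: [23] [23] [22] [19,4] [18] [16] [11,10] → 7 bins.
Excess: 8 − 7 = 1.

1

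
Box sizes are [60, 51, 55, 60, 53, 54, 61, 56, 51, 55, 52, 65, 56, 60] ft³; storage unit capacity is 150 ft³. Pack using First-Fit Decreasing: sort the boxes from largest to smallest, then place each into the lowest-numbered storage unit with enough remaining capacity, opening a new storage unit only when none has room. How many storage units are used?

7

Sorted descending: 65, 61, 60, 60, 60, 56, 56, 55, 55, 54, 53, 52, 51, 51.
storage unit 1: place 65 ft³, 85 ft³ left
storage unit 1: place 61 ft³, 24 ft³ left
storage unit 2: place 60 ft³, 90 ft³ left
storage unit 2: place 60 ft³, 30 ft³ left
storage unit 3: place 60 ft³, 90 ft³ left
storage unit 3: place 56 ft³, 34 ft³ left
storage unit 4: place 56 ft³, 94 ft³ left
storage unit 4: place 55 ft³, 39 ft³ left
storage unit 5: place 55 ft³, 95 ft³ left
storage unit 5: place 54 ft³, 41 ft³ left
storage unit 6: place 53 ft³, 97 ft³ left
storage unit 6: place 52 ft³, 45 ft³ left
storage unit 7: place 51 ft³, 99 ft³ left
storage unit 7: place 51 ft³, 48 ft³ left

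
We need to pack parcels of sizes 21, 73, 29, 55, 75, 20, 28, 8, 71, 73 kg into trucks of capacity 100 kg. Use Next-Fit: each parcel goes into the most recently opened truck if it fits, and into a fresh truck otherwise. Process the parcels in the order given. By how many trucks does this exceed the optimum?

Next-Fit: [21,73] [29,55] [75,20] [28,8] [71] [73] → 6 trucks.
Total size 453 kg; any packing needs at least ⌈453/100⌉ = 5 trucks.
An optimal packing achieves that bound: [75,21] [73,20] [73,8] [71,29] [55,28] → 5 trucks.
Excess: 6 − 5 = 1.

1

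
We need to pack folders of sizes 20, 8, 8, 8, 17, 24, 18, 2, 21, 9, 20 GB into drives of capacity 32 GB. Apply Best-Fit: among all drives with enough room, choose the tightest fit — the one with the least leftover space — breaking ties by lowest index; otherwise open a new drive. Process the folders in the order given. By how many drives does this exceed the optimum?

Best-Fit: [20,8,2] [8,8] [17] [24] [18] [21,9] [20] → 7 drives.
6 folders exceed 16 GB (half the capacity), and no two of those can share a drive, so at least 6 drives are needed.
An optimal packing achieves that bound: [24,8] [21,9,2] [20,8] [20,8] [18] [17] → 6 drives.
Excess: 7 − 6 = 1.

1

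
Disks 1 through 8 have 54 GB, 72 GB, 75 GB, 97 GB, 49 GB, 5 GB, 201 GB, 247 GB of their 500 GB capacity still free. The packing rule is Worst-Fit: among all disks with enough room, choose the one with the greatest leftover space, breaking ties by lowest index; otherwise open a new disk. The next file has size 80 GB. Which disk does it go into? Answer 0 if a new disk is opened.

8

Disks with room: disk 4 (97 GB), disk 7 (201 GB), disk 8 (247 GB).
Most room is disk 8 with 247 GB free.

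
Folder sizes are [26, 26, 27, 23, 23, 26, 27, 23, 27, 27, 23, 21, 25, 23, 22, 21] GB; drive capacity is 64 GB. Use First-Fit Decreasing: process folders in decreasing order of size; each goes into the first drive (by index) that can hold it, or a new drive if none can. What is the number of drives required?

Sorted descending: 27, 27, 27, 27, 26, 26, 26, 25, 23, 23, 23, 23, 23, 22, 21, 21.
27 GB → drive 1 (remaining 37 GB)
27 GB → drive 1 (remaining 10 GB)
27 GB → drive 2 (remaining 37 GB)
27 GB → drive 2 (remaining 10 GB)
26 GB → drive 3 (remaining 38 GB)
26 GB → drive 3 (remaining 12 GB)
26 GB → drive 4 (remaining 38 GB)
25 GB → drive 4 (remaining 13 GB)
23 GB → drive 5 (remaining 41 GB)
23 GB → drive 5 (remaining 18 GB)
23 GB → drive 6 (remaining 41 GB)
23 GB → drive 6 (remaining 18 GB)
23 GB → drive 7 (remaining 41 GB)
22 GB → drive 7 (remaining 19 GB)
21 GB → drive 8 (remaining 43 GB)
21 GB → drive 8 (remaining 22 GB)
Final drives: [27,27] [27,27] [26,26] [26,25] [23,23] [23,23] [23,22] [21,21].

8 drives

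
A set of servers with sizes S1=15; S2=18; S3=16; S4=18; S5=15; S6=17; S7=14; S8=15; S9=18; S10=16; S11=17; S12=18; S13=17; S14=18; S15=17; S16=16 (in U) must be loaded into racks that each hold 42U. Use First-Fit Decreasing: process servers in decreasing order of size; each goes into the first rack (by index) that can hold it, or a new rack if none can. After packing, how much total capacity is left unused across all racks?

71

Sorted descending: 18, 18, 18, 18, 18, 17, 17, 17, 17, 16, 16, 16, 15, 15, 15, 14.
18U → rack 1 (remaining 24U)
18U → rack 1 (remaining 6U)
18U → rack 2 (remaining 24U)
18U → rack 2 (remaining 6U)
18U → rack 3 (remaining 24U)
17U → rack 3 (remaining 7U)
17U → rack 4 (remaining 25U)
17U → rack 4 (remaining 8U)
17U → rack 5 (remaining 25U)
16U → rack 5 (remaining 9U)
16U → rack 6 (remaining 26U)
16U → rack 6 (remaining 10U)
15U → rack 7 (remaining 27U)
15U → rack 7 (remaining 12U)
15U → rack 8 (remaining 27U)
14U → rack 8 (remaining 13U)
8 racks × 42U = 336U; used 265U; unused 71U.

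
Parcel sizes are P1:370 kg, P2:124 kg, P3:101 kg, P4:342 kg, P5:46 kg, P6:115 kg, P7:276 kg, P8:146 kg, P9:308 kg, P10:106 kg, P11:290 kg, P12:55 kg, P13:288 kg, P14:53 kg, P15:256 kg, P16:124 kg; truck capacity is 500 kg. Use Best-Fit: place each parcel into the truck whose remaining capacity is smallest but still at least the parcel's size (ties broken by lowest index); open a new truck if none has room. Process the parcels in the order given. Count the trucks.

P1 (370 kg) → truck 1 (remaining 130 kg)
P2 (124 kg) → truck 1 (remaining 6 kg)
P3 (101 kg) → truck 2 (remaining 399 kg)
P4 (342 kg) → truck 2 (remaining 57 kg)
P5 (46 kg) → truck 2 (remaining 11 kg)
P6 (115 kg) → truck 3 (remaining 385 kg)
P7 (276 kg) → truck 3 (remaining 109 kg)
P8 (146 kg) → truck 4 (remaining 354 kg)
P9 (308 kg) → truck 4 (remaining 46 kg)
P10 (106 kg) → truck 3 (remaining 3 kg)
P11 (290 kg) → truck 5 (remaining 210 kg)
P12 (55 kg) → truck 5 (remaining 155 kg)
P13 (288 kg) → truck 6 (remaining 212 kg)
P14 (53 kg) → truck 5 (remaining 102 kg)
P15 (256 kg) → truck 7 (remaining 244 kg)
P16 (124 kg) → truck 6 (remaining 88 kg)

7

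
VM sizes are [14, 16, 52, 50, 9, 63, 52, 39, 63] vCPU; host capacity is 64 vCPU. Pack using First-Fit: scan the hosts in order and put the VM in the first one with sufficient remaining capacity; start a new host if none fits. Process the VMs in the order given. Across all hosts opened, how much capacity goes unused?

host 1: place 14 vCPU, 50 vCPU left
host 1: place 16 vCPU, 34 vCPU left
host 2: place 52 vCPU, 12 vCPU left
host 3: place 50 vCPU, 14 vCPU left
host 1: place 9 vCPU, 25 vCPU left
host 4: place 63 vCPU, 1 vCPU left
host 5: place 52 vCPU, 12 vCPU left
host 6: place 39 vCPU, 25 vCPU left
host 7: place 63 vCPU, 1 vCPU left
7 hosts × 64 vCPU = 448 vCPU; used 358 vCPU; unused 90 vCPU.

90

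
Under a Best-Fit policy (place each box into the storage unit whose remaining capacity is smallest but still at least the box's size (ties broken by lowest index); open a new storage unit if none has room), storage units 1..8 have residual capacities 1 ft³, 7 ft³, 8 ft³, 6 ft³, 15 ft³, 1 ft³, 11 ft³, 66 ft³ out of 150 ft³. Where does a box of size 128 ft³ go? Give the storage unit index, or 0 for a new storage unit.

No storage unit has ≥ 128 ft³ free, so a new storage unit is opened.

0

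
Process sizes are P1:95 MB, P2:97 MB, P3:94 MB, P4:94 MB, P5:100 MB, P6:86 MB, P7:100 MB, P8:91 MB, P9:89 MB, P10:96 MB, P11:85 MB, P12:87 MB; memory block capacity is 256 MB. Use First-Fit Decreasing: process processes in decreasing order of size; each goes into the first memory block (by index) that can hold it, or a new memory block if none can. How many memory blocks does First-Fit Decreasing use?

Sorted descending: 100, 100, 97, 96, 95, 94, 94, 91, 89, 87, 86, 85.
memory block 1: place 100 MB, 156 MB left
memory block 1: place 100 MB, 56 MB left
memory block 2: place 97 MB, 159 MB left
memory block 2: place 96 MB, 63 MB left
memory block 3: place 95 MB, 161 MB left
memory block 3: place 94 MB, 67 MB left
memory block 4: place 94 MB, 162 MB left
memory block 4: place 91 MB, 71 MB left
memory block 5: place 89 MB, 167 MB left
memory block 5: place 87 MB, 80 MB left
memory block 6: place 86 MB, 170 MB left
memory block 6: place 85 MB, 85 MB left
Final memory blocks: [100,100] [97,96] [95,94] [94,91] [89,87] [86,85].

6 memory blocks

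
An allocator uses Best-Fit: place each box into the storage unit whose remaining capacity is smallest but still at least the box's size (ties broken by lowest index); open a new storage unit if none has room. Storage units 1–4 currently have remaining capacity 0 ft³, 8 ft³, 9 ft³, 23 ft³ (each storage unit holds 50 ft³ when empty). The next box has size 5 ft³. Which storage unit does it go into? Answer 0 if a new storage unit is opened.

2

Storage units with room: storage unit 2 (8 ft³), storage unit 3 (9 ft³), storage unit 4 (23 ft³).
Tightest fit is storage unit 2 with 8 ft³ free.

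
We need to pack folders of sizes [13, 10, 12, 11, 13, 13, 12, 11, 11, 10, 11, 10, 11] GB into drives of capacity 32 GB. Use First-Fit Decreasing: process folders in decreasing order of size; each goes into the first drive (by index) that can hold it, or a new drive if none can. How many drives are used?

Sorted descending: 13, 13, 13, 12, 12, 11, 11, 11, 11, 11, 10, 10, 10.
Put 13 GB in drive 1; 19 GB remain.
Put 13 GB in drive 1; 6 GB remain.
Put 13 GB in drive 2; 19 GB remain.
Put 12 GB in drive 2; 7 GB remain.
Put 12 GB in drive 3; 20 GB remain.
Put 11 GB in drive 3; 9 GB remain.
Put 11 GB in drive 4; 21 GB remain.
Put 11 GB in drive 4; 10 GB remain.
Put 11 GB in drive 5; 21 GB remain.
Put 11 GB in drive 5; 10 GB remain.
Put 10 GB in drive 4; 0 GB remain.
Put 10 GB in drive 5; 0 GB remain.
Put 10 GB in drive 6; 22 GB remain.

6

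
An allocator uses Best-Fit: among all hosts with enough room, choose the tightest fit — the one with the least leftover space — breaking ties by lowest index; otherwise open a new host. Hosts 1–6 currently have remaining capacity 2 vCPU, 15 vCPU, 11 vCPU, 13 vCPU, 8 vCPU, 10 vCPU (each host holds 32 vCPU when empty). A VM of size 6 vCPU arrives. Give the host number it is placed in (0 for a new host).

Hosts with room: host 2 (15 vCPU), host 3 (11 vCPU), host 4 (13 vCPU), host 5 (8 vCPU), host 6 (10 vCPU).
Tightest fit is host 5 with 8 vCPU free.

5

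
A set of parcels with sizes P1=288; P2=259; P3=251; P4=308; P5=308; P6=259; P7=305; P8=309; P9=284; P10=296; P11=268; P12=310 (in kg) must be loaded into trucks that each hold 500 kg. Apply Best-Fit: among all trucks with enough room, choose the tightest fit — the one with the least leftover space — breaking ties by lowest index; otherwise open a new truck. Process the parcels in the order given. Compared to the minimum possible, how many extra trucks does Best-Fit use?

Best-Fit: [288] [259] [251] [308] [308] [259] [305] [309] [284] [296] [268] [310] → 12 trucks.
12 parcels exceed 250 kg (half the capacity), and no two of those can share a truck, so at least 12 trucks are needed.
So 12 is already optimal.

0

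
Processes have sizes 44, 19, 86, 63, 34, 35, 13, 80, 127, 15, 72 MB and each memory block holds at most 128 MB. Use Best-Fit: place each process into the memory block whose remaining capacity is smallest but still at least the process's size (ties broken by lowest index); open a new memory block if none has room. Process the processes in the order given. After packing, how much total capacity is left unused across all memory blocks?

44 MB → memory block 1 (remaining 84 MB)
19 MB → memory block 1 (remaining 65 MB)
86 MB → memory block 2 (remaining 42 MB)
63 MB → memory block 1 (remaining 2 MB)
34 MB → memory block 2 (remaining 8 MB)
35 MB → memory block 3 (remaining 93 MB)
13 MB → memory block 3 (remaining 80 MB)
80 MB → memory block 3 (remaining 0 MB)
127 MB → memory block 4 (remaining 1 MB)
15 MB → memory block 5 (remaining 113 MB)
72 MB → memory block 5 (remaining 41 MB)
5 memory blocks × 128 MB = 640 MB; used 588 MB; unused 52 MB.

52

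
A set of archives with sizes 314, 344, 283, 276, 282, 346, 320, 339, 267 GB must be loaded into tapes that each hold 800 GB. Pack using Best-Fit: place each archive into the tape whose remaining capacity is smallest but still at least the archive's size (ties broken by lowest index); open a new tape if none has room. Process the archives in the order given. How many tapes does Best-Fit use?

314 GB → tape 1 (remaining 486 GB)
344 GB → tape 1 (remaining 142 GB)
283 GB → tape 2 (remaining 517 GB)
276 GB → tape 2 (remaining 241 GB)
282 GB → tape 3 (remaining 518 GB)
346 GB → tape 3 (remaining 172 GB)
320 GB → tape 4 (remaining 480 GB)
339 GB → tape 4 (remaining 141 GB)
267 GB → tape 5 (remaining 533 GB)
Final tapes: [314,344] [283,276] [282,346] [320,339] [267].

5 tapes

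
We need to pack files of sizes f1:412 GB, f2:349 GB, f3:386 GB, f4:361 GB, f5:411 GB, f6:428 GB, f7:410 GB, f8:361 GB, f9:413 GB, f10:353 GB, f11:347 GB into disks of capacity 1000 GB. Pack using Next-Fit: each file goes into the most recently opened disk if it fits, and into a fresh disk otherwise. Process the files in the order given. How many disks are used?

6

f1 (412 GB) → disk 1 (remaining 588 GB)
f2 (349 GB) → disk 1 (remaining 239 GB)
f3 (386 GB) → disk 2 (remaining 614 GB)
f4 (361 GB) → disk 2 (remaining 253 GB)
f5 (411 GB) → disk 3 (remaining 589 GB)
f6 (428 GB) → disk 3 (remaining 161 GB)
f7 (410 GB) → disk 4 (remaining 590 GB)
f8 (361 GB) → disk 4 (remaining 229 GB)
f9 (413 GB) → disk 5 (remaining 587 GB)
f10 (353 GB) → disk 5 (remaining 234 GB)
f11 (347 GB) → disk 6 (remaining 653 GB)
Final disks: [412,349] [386,361] [411,428] [410,361] [413,353] [347].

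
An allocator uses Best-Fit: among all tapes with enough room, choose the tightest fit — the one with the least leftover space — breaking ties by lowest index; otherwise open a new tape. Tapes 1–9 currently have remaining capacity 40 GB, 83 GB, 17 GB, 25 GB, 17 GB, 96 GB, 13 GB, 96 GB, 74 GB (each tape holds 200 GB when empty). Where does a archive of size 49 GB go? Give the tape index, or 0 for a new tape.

9

Tapes with room: tape 2 (83 GB), tape 6 (96 GB), tape 8 (96 GB), tape 9 (74 GB).
Tightest fit is tape 9 with 74 GB free.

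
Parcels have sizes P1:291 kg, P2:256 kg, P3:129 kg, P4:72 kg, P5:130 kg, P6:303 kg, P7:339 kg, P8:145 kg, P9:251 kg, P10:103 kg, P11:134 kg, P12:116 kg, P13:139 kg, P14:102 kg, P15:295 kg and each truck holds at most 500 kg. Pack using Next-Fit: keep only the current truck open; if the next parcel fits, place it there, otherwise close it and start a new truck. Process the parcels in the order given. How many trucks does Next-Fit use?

7

Put P1 (291 kg) in truck 1; 209 kg remain.
Put P2 (256 kg) in truck 2; 244 kg remain.
Put P3 (129 kg) in truck 2; 115 kg remain.
Put P4 (72 kg) in truck 2; 43 kg remain.
Put P5 (130 kg) in truck 3; 370 kg remain.
Put P6 (303 kg) in truck 3; 67 kg remain.
Put P7 (339 kg) in truck 4; 161 kg remain.
Put P8 (145 kg) in truck 4; 16 kg remain.
Put P9 (251 kg) in truck 5; 249 kg remain.
Put P10 (103 kg) in truck 5; 146 kg remain.
Put P11 (134 kg) in truck 5; 12 kg remain.
Put P12 (116 kg) in truck 6; 384 kg remain.
Put P13 (139 kg) in truck 6; 245 kg remain.
Put P14 (102 kg) in truck 6; 143 kg remain.
Put P15 (295 kg) in truck 7; 205 kg remain.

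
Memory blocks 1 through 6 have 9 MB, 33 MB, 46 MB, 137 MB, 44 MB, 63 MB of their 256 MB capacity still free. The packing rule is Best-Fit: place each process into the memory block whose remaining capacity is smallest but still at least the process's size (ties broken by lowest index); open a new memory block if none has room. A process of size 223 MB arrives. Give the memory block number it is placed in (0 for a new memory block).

No memory block has ≥ 223 MB free, so a new memory block is opened.

0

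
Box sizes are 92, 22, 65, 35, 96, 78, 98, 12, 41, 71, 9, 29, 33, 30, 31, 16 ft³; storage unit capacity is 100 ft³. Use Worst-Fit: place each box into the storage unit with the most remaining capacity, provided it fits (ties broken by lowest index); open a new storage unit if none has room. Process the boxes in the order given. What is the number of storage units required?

9 storage units

Put 92 ft³ in storage unit 1; 8 ft³ remain.
Put 22 ft³ in storage unit 2; 78 ft³ remain.
Put 65 ft³ in storage unit 2; 13 ft³ remain.
Put 35 ft³ in storage unit 3; 65 ft³ remain.
Put 96 ft³ in storage unit 4; 4 ft³ remain.
Put 78 ft³ in storage unit 5; 22 ft³ remain.
Put 98 ft³ in storage unit 6; 2 ft³ remain.
Put 12 ft³ in storage unit 3; 53 ft³ remain.
Put 41 ft³ in storage unit 3; 12 ft³ remain.
Put 71 ft³ in storage unit 7; 29 ft³ remain.
Put 9 ft³ in storage unit 7; 20 ft³ remain.
Put 29 ft³ in storage unit 8; 71 ft³ remain.
Put 33 ft³ in storage unit 8; 38 ft³ remain.
Put 30 ft³ in storage unit 8; 8 ft³ remain.
Put 31 ft³ in storage unit 9; 69 ft³ remain.
Put 16 ft³ in storage unit 9; 53 ft³ remain.
Final storage units: [92] [22,65] [35,12,41] [96] [78] [98] [71,9] [29,33,30] [31,16].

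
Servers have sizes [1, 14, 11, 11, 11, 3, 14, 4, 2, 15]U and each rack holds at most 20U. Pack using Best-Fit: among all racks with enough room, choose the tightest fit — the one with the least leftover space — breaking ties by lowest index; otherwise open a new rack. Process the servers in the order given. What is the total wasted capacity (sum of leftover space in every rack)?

rack 1: place 1U, 19U left
rack 1: place 14U, 5U left
rack 2: place 11U, 9U left
rack 3: place 11U, 9U left
rack 4: place 11U, 9U left
rack 1: place 3U, 2U left
rack 5: place 14U, 6U left
rack 5: place 4U, 2U left
rack 1: place 2U, 0U left
rack 6: place 15U, 5U left
6 racks × 20U = 120U; used 86U; unused 34U.

34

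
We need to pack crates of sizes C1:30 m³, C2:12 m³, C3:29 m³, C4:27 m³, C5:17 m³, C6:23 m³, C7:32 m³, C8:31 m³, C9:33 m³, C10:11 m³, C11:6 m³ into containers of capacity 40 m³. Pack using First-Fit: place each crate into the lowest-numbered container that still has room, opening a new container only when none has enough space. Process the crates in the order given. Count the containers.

7

Put C1 (30 m³) in container 1; 10 m³ remain.
Put C2 (12 m³) in container 2; 28 m³ remain.
Put C3 (29 m³) in container 3; 11 m³ remain.
Put C4 (27 m³) in container 2; 1 m³ remain.
Put C5 (17 m³) in container 4; 23 m³ remain.
Put C6 (23 m³) in container 4; 0 m³ remain.
Put C7 (32 m³) in container 5; 8 m³ remain.
Put C8 (31 m³) in container 6; 9 m³ remain.
Put C9 (33 m³) in container 7; 7 m³ remain.
Put C10 (11 m³) in container 3; 0 m³ remain.
Put C11 (6 m³) in container 1; 4 m³ remain.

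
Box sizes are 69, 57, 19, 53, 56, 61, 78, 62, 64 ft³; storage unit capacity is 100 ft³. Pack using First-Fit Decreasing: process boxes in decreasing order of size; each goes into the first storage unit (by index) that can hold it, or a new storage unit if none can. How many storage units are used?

Sorted descending: 78, 69, 64, 62, 61, 57, 56, 53, 19.
78 ft³ → storage unit 1 (remaining 22 ft³)
69 ft³ → storage unit 2 (remaining 31 ft³)
64 ft³ → storage unit 3 (remaining 36 ft³)
62 ft³ → storage unit 4 (remaining 38 ft³)
61 ft³ → storage unit 5 (remaining 39 ft³)
57 ft³ → storage unit 6 (remaining 43 ft³)
56 ft³ → storage unit 7 (remaining 44 ft³)
53 ft³ → storage unit 8 (remaining 47 ft³)
19 ft³ → storage unit 1 (remaining 3 ft³)

8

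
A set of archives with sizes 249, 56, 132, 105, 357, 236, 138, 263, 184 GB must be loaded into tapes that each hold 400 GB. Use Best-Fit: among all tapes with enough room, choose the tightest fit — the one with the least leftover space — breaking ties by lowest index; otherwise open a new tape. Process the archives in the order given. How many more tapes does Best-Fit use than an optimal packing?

1

Best-Fit: [249,56] [132,105,138] [357] [236] [263] [184] → 6 tapes.
Total size 1720 GB; any packing needs at least ⌈1720/400⌉ = 5 tapes.
An optimal packing achieves that bound: [357] [263,132] [249,138] [236,105,56] [184] → 5 tapes.
Excess: 6 − 5 = 1.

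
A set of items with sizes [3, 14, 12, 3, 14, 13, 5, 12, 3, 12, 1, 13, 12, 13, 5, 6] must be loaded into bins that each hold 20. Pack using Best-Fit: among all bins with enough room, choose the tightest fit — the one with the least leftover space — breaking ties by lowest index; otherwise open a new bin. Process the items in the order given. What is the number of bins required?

9

3 → bin 1 (remaining 17)
14 → bin 1 (remaining 3)
12 → bin 2 (remaining 8)
3 → bin 1 (remaining 0)
14 → bin 3 (remaining 6)
13 → bin 4 (remaining 7)
5 → bin 3 (remaining 1)
12 → bin 5 (remaining 8)
3 → bin 4 (remaining 4)
12 → bin 6 (remaining 8)
1 → bin 3 (remaining 0)
13 → bin 7 (remaining 7)
12 → bin 8 (remaining 8)
13 → bin 9 (remaining 7)
5 → bin 7 (remaining 2)
6 → bin 9 (remaining 1)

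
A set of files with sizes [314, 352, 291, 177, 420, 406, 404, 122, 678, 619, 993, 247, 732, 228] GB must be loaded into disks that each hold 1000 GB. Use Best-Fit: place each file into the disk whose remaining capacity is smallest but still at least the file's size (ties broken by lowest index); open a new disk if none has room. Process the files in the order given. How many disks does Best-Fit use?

7 disks

314 GB → disk 1 (remaining 686 GB)
352 GB → disk 1 (remaining 334 GB)
291 GB → disk 1 (remaining 43 GB)
177 GB → disk 2 (remaining 823 GB)
420 GB → disk 2 (remaining 403 GB)
406 GB → disk 3 (remaining 594 GB)
404 GB → disk 3 (remaining 190 GB)
122 GB → disk 3 (remaining 68 GB)
678 GB → disk 4 (remaining 322 GB)
619 GB → disk 5 (remaining 381 GB)
993 GB → disk 6 (remaining 7 GB)
247 GB → disk 4 (remaining 75 GB)
732 GB → disk 7 (remaining 268 GB)
228 GB → disk 7 (remaining 40 GB)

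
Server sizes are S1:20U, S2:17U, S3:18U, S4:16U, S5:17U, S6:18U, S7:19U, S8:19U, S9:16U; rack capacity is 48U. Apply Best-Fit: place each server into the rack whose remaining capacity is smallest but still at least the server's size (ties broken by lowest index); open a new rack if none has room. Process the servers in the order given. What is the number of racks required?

rack 1: place S1 (20U), 28U left
rack 1: place S2 (17U), 11U left
rack 2: place S3 (18U), 30U left
rack 2: place S4 (16U), 14U left
rack 3: place S5 (17U), 31U left
rack 3: place S6 (18U), 13U left
rack 4: place S7 (19U), 29U left
rack 4: place S8 (19U), 10U left
rack 5: place S9 (16U), 32U left
Final racks: [20,17] [18,16] [17,18] [19,19] [16].

5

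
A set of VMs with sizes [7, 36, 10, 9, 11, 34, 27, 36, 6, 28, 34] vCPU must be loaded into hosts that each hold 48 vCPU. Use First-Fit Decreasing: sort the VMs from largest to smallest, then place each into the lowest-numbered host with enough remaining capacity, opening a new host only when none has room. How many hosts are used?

6

Sorted descending: 36, 36, 34, 34, 28, 27, 11, 10, 9, 7, 6.
Put 36 vCPU in host 1; 12 vCPU remain.
Put 36 vCPU in host 2; 12 vCPU remain.
Put 34 vCPU in host 3; 14 vCPU remain.
Put 34 vCPU in host 4; 14 vCPU remain.
Put 28 vCPU in host 5; 20 vCPU remain.
Put 27 vCPU in host 6; 21 vCPU remain.
Put 11 vCPU in host 1; 1 vCPU remain.
Put 10 vCPU in host 2; 2 vCPU remain.
Put 9 vCPU in host 3; 5 vCPU remain.
Put 7 vCPU in host 4; 7 vCPU remain.
Put 6 vCPU in host 4; 1 vCPU remain.
Final hosts: [36,11] [36,10] [34,9] [34,7,6] [28] [27].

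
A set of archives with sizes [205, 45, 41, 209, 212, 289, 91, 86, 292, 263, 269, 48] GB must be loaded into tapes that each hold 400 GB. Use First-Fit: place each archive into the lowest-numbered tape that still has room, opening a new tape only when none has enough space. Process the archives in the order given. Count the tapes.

tape 1: place 205 GB, 195 GB left
tape 1: place 45 GB, 150 GB left
tape 1: place 41 GB, 109 GB left
tape 2: place 209 GB, 191 GB left
tape 3: place 212 GB, 188 GB left
tape 4: place 289 GB, 111 GB left
tape 1: place 91 GB, 18 GB left
tape 2: place 86 GB, 105 GB left
tape 5: place 292 GB, 108 GB left
tape 6: place 263 GB, 137 GB left
tape 7: place 269 GB, 131 GB left
tape 2: place 48 GB, 57 GB left

7 tapes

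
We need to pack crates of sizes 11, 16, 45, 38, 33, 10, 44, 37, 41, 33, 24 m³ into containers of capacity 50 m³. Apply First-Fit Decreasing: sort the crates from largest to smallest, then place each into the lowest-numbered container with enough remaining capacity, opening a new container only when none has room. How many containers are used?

8

Sorted descending: 45, 44, 41, 38, 37, 33, 33, 24, 16, 11, 10.
Put 45 m³ in container 1; 5 m³ remain.
Put 44 m³ in container 2; 6 m³ remain.
Put 41 m³ in container 3; 9 m³ remain.
Put 38 m³ in container 4; 12 m³ remain.
Put 37 m³ in container 5; 13 m³ remain.
Put 33 m³ in container 6; 17 m³ remain.
Put 33 m³ in container 7; 17 m³ remain.
Put 24 m³ in container 8; 26 m³ remain.
Put 16 m³ in container 6; 1 m³ remain.
Put 11 m³ in container 4; 1 m³ remain.
Put 10 m³ in container 5; 3 m³ remain.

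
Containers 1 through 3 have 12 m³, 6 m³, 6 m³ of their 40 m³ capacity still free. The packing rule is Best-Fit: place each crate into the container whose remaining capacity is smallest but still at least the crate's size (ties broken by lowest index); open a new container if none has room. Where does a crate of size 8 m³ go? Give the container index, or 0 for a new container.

Containers with room: container 1 (12 m³).
Tightest fit is container 1 with 12 m³ free.

1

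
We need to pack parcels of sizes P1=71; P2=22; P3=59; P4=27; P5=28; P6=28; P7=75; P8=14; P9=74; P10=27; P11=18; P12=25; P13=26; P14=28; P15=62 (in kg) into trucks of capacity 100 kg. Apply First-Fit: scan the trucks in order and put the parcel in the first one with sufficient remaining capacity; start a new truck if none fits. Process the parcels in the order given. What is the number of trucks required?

7 trucks

Put P1 (71 kg) in truck 1; 29 kg remain.
Put P2 (22 kg) in truck 1; 7 kg remain.
Put P3 (59 kg) in truck 2; 41 kg remain.
Put P4 (27 kg) in truck 2; 14 kg remain.
Put P5 (28 kg) in truck 3; 72 kg remain.
Put P6 (28 kg) in truck 3; 44 kg remain.
Put P7 (75 kg) in truck 4; 25 kg remain.
Put P8 (14 kg) in truck 2; 0 kg remain.
Put P9 (74 kg) in truck 5; 26 kg remain.
Put P10 (27 kg) in truck 3; 17 kg remain.
Put P11 (18 kg) in truck 4; 7 kg remain.
Put P12 (25 kg) in truck 5; 1 kg remain.
Put P13 (26 kg) in truck 6; 74 kg remain.
Put P14 (28 kg) in truck 6; 46 kg remain.
Put P15 (62 kg) in truck 7; 38 kg remain.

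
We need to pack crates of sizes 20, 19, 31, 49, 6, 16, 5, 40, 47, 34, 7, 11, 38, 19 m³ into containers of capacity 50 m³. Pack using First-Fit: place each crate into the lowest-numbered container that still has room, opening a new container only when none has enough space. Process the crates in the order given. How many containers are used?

20 m³ → container 1 (remaining 30 m³)
19 m³ → container 1 (remaining 11 m³)
31 m³ → container 2 (remaining 19 m³)
49 m³ → container 3 (remaining 1 m³)
6 m³ → container 1 (remaining 5 m³)
16 m³ → container 2 (remaining 3 m³)
5 m³ → container 1 (remaining 0 m³)
40 m³ → container 4 (remaining 10 m³)
47 m³ → container 5 (remaining 3 m³)
34 m³ → container 6 (remaining 16 m³)
7 m³ → container 4 (remaining 3 m³)
11 m³ → container 6 (remaining 5 m³)
38 m³ → container 7 (remaining 12 m³)
19 m³ → container 8 (remaining 31 m³)
Final containers: [20,19,6,5] [31,16] [49] [40,7] [47] [34,11] [38] [19].

8 containers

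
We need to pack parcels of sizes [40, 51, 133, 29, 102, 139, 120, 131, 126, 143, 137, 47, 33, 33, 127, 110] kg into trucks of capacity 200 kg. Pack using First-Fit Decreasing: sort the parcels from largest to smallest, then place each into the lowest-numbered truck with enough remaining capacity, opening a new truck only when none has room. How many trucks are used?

10

Sorted descending: 143, 139, 137, 133, 131, 127, 126, 120, 110, 102, 51, 47, 40, 33, 33, 29.
Put 143 kg in truck 1; 57 kg remain.
Put 139 kg in truck 2; 61 kg remain.
Put 137 kg in truck 3; 63 kg remain.
Put 133 kg in truck 4; 67 kg remain.
Put 131 kg in truck 5; 69 kg remain.
Put 127 kg in truck 6; 73 kg remain.
Put 126 kg in truck 7; 74 kg remain.
Put 120 kg in truck 8; 80 kg remain.
Put 110 kg in truck 9; 90 kg remain.
Put 102 kg in truck 10; 98 kg remain.
Put 51 kg in truck 1; 6 kg remain.
Put 47 kg in truck 2; 14 kg remain.
Put 40 kg in truck 3; 23 kg remain.
Put 33 kg in truck 4; 34 kg remain.
Put 33 kg in truck 4; 1 kg remain.
Put 29 kg in truck 5; 40 kg remain.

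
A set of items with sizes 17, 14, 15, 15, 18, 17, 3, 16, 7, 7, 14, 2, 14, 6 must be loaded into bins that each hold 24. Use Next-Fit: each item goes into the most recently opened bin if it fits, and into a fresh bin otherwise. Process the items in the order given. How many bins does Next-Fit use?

bin 1: place 17, 7 left
bin 2: place 14, 10 left
bin 3: place 15, 9 left
bin 4: place 15, 9 left
bin 5: place 18, 6 left
bin 6: place 17, 7 left
bin 6: place 3, 4 left
bin 7: place 16, 8 left
bin 7: place 7, 1 left
bin 8: place 7, 17 left
bin 8: place 14, 3 left
bin 8: place 2, 1 left
bin 9: place 14, 10 left
bin 9: place 6, 4 left
Final bins: [17] [14] [15] [15] [18] [17,3] [16,7] [7,14,2] [14,6].

9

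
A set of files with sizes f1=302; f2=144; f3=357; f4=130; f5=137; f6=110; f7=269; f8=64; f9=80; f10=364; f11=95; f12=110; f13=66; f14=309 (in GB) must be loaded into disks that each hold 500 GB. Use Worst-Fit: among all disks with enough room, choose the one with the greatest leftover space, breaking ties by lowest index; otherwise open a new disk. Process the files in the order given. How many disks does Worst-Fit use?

6

f1 (302 GB) → disk 1 (remaining 198 GB)
f2 (144 GB) → disk 1 (remaining 54 GB)
f3 (357 GB) → disk 2 (remaining 143 GB)
f4 (130 GB) → disk 2 (remaining 13 GB)
f5 (137 GB) → disk 3 (remaining 363 GB)
f6 (110 GB) → disk 3 (remaining 253 GB)
f7 (269 GB) → disk 4 (remaining 231 GB)
f8 (64 GB) → disk 3 (remaining 189 GB)
f9 (80 GB) → disk 4 (remaining 151 GB)
f10 (364 GB) → disk 5 (remaining 136 GB)
f11 (95 GB) → disk 3 (remaining 94 GB)
f12 (110 GB) → disk 4 (remaining 41 GB)
f13 (66 GB) → disk 5 (remaining 70 GB)
f14 (309 GB) → disk 6 (remaining 191 GB)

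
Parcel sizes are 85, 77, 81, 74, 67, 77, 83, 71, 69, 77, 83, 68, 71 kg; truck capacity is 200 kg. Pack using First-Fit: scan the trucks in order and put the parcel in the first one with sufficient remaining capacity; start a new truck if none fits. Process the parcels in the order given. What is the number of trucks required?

truck 1: place 85 kg, 115 kg left
truck 1: place 77 kg, 38 kg left
truck 2: place 81 kg, 119 kg left
truck 2: place 74 kg, 45 kg left
truck 3: place 67 kg, 133 kg left
truck 3: place 77 kg, 56 kg left
truck 4: place 83 kg, 117 kg left
truck 4: place 71 kg, 46 kg left
truck 5: place 69 kg, 131 kg left
truck 5: place 77 kg, 54 kg left
truck 6: place 83 kg, 117 kg left
truck 6: place 68 kg, 49 kg left
truck 7: place 71 kg, 129 kg left
Final trucks: [85,77] [81,74] [67,77] [83,71] [69,77] [83,68] [71].

7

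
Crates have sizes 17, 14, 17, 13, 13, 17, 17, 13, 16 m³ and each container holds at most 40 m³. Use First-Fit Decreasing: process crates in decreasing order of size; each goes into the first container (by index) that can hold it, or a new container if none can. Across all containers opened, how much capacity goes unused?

Sorted descending: 17, 17, 17, 17, 16, 14, 13, 13, 13.
Put 17 m³ in container 1; 23 m³ remain.
Put 17 m³ in container 1; 6 m³ remain.
Put 17 m³ in container 2; 23 m³ remain.
Put 17 m³ in container 2; 6 m³ remain.
Put 16 m³ in container 3; 24 m³ remain.
Put 14 m³ in container 3; 10 m³ remain.
Put 13 m³ in container 4; 27 m³ remain.
Put 13 m³ in container 4; 14 m³ remain.
Put 13 m³ in container 4; 1 m³ remain.
4 containers × 40 m³ = 160 m³; used 137 m³; unused 23 m³.

23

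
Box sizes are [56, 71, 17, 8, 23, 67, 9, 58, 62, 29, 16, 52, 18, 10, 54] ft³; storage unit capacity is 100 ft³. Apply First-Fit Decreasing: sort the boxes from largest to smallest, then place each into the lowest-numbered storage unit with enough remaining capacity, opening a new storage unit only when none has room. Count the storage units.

Sorted descending: 71, 67, 62, 58, 56, 54, 52, 29, 23, 18, 17, 16, 10, 9, 8.
71 ft³ → storage unit 1 (remaining 29 ft³)
67 ft³ → storage unit 2 (remaining 33 ft³)
62 ft³ → storage unit 3 (remaining 38 ft³)
58 ft³ → storage unit 4 (remaining 42 ft³)
56 ft³ → storage unit 5 (remaining 44 ft³)
54 ft³ → storage unit 6 (remaining 46 ft³)
52 ft³ → storage unit 7 (remaining 48 ft³)
29 ft³ → storage unit 1 (remaining 0 ft³)
23 ft³ → storage unit 2 (remaining 10 ft³)
18 ft³ → storage unit 3 (remaining 20 ft³)
17 ft³ → storage unit 3 (remaining 3 ft³)
16 ft³ → storage unit 4 (remaining 26 ft³)
10 ft³ → storage unit 2 (remaining 0 ft³)
9 ft³ → storage unit 4 (remaining 17 ft³)
8 ft³ → storage unit 4 (remaining 9 ft³)

7 storage units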